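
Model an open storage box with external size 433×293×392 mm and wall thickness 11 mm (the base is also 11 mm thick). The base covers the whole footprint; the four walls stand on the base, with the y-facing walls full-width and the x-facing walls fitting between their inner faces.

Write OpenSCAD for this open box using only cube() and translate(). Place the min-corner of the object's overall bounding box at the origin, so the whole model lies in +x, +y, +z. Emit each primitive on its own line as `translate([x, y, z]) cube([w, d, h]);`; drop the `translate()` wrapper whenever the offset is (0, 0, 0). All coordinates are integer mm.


cube([433, 293, 11]);
translate([0, 0, 11]) cube([433, 11, 381]);
translate([0, 282, 11]) cube([433, 11, 381]);
translate([0, 11, 11]) cube([11, 271, 381]);
translate([422, 11, 11]) cube([11, 271, 381]);


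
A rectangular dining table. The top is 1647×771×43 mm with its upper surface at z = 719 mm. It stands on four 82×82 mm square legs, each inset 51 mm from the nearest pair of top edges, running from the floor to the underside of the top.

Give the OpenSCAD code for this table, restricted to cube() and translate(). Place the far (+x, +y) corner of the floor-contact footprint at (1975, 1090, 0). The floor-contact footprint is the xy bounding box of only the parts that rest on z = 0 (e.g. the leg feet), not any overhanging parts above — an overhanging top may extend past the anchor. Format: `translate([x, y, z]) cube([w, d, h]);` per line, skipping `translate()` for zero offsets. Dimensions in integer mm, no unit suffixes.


// leg_h = 719 - 43 = 676
translate([379, 370, 676]) cube([1647, 771, 43]);
translate([430, 421, 0]) cube([82, 82, 676]);
translate([1893, 421, 0]) cube([82, 82, 676]);
translate([430, 1008, 0]) cube([82, 82, 676]);
translate([1893, 1008, 0]) cube([82, 82, 676]);


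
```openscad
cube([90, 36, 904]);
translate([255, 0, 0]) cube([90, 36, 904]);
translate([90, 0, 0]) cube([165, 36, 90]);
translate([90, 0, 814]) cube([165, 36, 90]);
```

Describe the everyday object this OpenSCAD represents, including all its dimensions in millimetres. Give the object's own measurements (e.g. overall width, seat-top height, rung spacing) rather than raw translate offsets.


A rectangular picture frame lying in the x–z plane (depth along y). The opening is 165 mm wide (x) by 724 mm tall (z), surrounded by a border 90 mm wide on all four sides. The frame is 36 mm deep and is made of two full-height vertical stiles with two horizontal rails fitted between them.


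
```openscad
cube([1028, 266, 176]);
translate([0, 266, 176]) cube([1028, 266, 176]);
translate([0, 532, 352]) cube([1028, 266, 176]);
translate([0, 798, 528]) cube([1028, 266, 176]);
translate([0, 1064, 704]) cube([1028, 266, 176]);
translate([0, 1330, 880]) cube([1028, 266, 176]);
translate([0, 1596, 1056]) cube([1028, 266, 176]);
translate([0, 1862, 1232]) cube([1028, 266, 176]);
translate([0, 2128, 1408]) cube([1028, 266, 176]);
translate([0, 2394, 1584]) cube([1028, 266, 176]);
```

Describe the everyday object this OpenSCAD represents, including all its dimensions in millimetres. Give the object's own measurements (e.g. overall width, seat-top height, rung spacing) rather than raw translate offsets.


A straight staircase of 10 solid steps. Each step is 1028 mm wide (x), 266 mm deep (y, the going) and 176 mm tall (the rise). The first step rests on the floor; each subsequent step sits one going further in +y and one rise higher in +z, directly behind and above the previous step with no overlap.


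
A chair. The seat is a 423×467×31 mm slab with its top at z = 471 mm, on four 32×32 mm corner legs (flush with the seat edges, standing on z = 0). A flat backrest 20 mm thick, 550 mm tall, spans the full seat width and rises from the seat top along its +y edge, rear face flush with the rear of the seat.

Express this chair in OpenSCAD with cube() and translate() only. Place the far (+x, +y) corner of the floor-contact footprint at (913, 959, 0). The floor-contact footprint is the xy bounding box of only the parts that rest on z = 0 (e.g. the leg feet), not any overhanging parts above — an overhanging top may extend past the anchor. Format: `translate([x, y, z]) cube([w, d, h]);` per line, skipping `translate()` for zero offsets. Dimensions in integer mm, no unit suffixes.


translate([490, 492, 440]) cube([423, 467, 31]);
translate([490, 492, 0]) cube([32, 32, 440]);
translate([881, 492, 0]) cube([32, 32, 440]);
translate([490, 927, 0]) cube([32, 32, 440]);
translate([881, 927, 0]) cube([32, 32, 440]);
translate([490, 939, 471]) cube([423, 20, 550]);


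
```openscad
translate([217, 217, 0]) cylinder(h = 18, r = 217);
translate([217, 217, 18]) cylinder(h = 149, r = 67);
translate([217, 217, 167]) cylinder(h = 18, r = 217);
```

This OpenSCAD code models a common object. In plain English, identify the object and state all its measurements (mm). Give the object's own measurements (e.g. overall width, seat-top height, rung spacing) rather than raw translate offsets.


A spool: two coaxial disc flanges of radius 217 mm and thickness 18 mm, joined by a core cylinder of radius 67 mm and height 149 mm. The lower flange rests on z = 0 and the three cylinders share a vertical axis.


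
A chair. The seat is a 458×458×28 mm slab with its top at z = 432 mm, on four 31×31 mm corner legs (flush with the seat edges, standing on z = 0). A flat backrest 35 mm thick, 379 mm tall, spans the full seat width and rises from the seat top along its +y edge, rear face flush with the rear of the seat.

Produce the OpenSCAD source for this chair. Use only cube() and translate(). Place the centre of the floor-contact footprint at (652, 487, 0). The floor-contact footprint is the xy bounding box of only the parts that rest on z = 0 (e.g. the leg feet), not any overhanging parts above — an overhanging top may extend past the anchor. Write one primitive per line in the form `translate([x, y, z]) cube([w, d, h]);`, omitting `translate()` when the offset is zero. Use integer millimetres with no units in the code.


translate([423, 258, 404]) cube([458, 458, 28]);
translate([423, 258, 0]) cube([31, 31, 404]);
translate([850, 258, 0]) cube([31, 31, 404]);
translate([423, 685, 0]) cube([31, 31, 404]);
translate([850, 685, 0]) cube([31, 31, 404]);
translate([423, 681, 432]) cube([458, 35, 379]);


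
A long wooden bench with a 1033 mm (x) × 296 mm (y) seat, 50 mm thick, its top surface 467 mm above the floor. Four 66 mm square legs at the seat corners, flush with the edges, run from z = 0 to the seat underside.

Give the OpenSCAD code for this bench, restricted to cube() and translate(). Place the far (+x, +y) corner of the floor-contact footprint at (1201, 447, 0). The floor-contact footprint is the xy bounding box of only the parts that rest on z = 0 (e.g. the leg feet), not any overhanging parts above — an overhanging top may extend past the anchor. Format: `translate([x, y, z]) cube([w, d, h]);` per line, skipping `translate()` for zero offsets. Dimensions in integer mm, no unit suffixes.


translate([168, 151, 417]) cube([1033, 296, 50]);
translate([168, 151, 0]) cube([66, 66, 417]);
translate([168, 381, 0]) cube([66, 66, 417]);
translate([1135, 151, 0]) cube([66, 66, 417]);
translate([1135, 381, 0]) cube([66, 66, 417]);


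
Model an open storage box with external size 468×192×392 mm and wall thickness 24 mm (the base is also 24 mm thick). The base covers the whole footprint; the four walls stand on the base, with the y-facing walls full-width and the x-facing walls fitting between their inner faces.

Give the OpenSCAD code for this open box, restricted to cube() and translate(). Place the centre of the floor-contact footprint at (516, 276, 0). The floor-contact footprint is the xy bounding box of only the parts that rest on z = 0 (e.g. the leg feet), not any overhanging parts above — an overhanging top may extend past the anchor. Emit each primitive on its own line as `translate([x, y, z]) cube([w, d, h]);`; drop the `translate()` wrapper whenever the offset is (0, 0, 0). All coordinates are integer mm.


translate([282, 180, 0]) cube([468, 192, 24]);
translate([282, 180, 24]) cube([468, 24, 368]);
translate([282, 348, 24]) cube([468, 24, 368]);
translate([282, 204, 24]) cube([24, 144, 368]);
translate([726, 204, 24]) cube([24, 144, 368]);


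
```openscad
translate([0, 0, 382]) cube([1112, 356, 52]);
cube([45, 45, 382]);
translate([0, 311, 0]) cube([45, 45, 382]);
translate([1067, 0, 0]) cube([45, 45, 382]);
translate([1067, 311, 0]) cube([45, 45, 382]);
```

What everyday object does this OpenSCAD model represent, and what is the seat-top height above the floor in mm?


A bench. The seat-top height is 434 mm.

A long slab on four corner posts — a bench. The slab sits at z = 382 with thickness 52, so the top is 382 + 52 = 434 mm.


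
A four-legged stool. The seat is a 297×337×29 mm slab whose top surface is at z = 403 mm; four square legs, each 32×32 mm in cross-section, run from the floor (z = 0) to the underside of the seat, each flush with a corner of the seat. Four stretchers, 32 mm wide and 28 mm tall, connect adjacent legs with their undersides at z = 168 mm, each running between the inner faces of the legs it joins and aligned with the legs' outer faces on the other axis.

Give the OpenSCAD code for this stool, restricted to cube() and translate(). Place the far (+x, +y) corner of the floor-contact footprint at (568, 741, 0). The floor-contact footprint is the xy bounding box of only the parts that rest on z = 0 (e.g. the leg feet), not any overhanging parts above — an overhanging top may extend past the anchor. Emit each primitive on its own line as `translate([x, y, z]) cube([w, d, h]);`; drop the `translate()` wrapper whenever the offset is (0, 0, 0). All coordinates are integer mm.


translate([271, 404, 374]) cube([297, 337, 29]);
translate([271, 404, 0]) cube([32, 32, 374]);
translate([536, 404, 0]) cube([32, 32, 374]);
translate([271, 709, 0]) cube([32, 32, 374]);
translate([536, 709, 0]) cube([32, 32, 374]);
translate([303, 404, 168]) cube([233, 32, 28]);
translate([303, 709, 168]) cube([233, 32, 28]);
translate([271, 436, 168]) cube([32, 273, 28]);
translate([536, 436, 168]) cube([32, 273, 28]);


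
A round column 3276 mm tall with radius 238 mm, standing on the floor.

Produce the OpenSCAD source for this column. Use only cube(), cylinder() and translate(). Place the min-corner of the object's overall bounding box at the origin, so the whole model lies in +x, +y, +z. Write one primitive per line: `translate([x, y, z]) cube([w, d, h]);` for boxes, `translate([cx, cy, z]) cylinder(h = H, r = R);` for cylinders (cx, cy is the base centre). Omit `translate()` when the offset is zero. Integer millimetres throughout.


translate([238, 238, 0]) cylinder(h = 3276, r = 238);


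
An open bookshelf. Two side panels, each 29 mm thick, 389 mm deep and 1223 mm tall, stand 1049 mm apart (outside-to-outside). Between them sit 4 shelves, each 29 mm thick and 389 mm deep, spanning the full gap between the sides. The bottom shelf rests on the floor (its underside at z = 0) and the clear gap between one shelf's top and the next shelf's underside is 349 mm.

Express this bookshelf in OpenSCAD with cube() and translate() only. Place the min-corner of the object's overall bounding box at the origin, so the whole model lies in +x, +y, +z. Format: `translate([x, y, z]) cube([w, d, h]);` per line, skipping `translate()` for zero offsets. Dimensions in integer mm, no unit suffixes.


cube([29, 389, 1223]);
translate([1020, 0, 0]) cube([29, 389, 1223]);
translate([29, 0, 0]) cube([991, 389, 29]);
translate([29, 0, 378]) cube([991, 389, 29]);
translate([29, 0, 756]) cube([991, 389, 29]);
translate([29, 0, 1134]) cube([991, 389, 29]);


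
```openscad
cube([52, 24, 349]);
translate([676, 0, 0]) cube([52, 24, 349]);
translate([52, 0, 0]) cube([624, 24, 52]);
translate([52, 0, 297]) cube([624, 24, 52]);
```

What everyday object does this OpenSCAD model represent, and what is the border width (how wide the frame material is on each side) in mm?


A picture frame. The border width is 52 mm.

Four thin pieces enclosing a rectangular opening — a picture frame. The two full-height stiles are 349 mm tall; the top rail sits at z = 297 and is 52 mm tall, so the border above the opening is 349 − 297 = 52 mm, matching the stile x-width.


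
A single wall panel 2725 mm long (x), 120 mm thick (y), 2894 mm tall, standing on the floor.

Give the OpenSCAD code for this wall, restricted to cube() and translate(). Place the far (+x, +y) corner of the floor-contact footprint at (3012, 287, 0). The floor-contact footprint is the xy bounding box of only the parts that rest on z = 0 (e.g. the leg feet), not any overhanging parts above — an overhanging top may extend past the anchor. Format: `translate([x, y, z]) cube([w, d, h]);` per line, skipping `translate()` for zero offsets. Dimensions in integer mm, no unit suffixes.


translate([287, 167, 0]) cube([2725, 120, 2894]);


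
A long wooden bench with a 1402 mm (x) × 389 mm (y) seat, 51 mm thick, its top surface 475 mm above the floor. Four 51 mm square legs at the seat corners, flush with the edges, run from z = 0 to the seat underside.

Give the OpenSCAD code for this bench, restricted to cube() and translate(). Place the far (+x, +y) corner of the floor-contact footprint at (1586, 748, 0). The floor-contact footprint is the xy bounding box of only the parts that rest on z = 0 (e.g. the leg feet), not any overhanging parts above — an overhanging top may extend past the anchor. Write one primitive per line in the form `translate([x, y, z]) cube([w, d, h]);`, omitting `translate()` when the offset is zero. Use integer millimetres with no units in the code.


// leg_h = 475 − 51 = 424
translate([184, 359, 424]) cube([1402, 389, 51]);
translate([184, 359, 0]) cube([51, 51, 424]);
translate([184, 697, 0]) cube([51, 51, 424]);
translate([1535, 359, 0]) cube([51, 51, 424]);
translate([1535, 697, 0]) cube([51, 51, 424]);


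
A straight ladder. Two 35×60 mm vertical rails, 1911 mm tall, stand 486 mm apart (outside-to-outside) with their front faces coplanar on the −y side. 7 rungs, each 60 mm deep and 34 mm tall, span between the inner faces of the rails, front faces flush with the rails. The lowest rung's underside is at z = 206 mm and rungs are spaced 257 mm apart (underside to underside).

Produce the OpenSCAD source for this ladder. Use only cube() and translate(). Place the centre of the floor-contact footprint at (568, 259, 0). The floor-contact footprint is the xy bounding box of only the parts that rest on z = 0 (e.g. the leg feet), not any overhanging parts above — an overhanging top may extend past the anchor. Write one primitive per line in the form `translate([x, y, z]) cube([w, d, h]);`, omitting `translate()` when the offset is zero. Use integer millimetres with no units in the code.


translate([325, 229, 0]) cube([35, 60, 1911]);
translate([776, 229, 0]) cube([35, 60, 1911]);
translate([360, 229, 206]) cube([416, 60, 34]);
translate([360, 229, 463]) cube([416, 60, 34]);
translate([360, 229, 720]) cube([416, 60, 34]);
translate([360, 229, 977]) cube([416, 60, 34]);
translate([360, 229, 1234]) cube([416, 60, 34]);
translate([360, 229, 1491]) cube([416, 60, 34]);
translate([360, 229, 1748]) cube([416, 60, 34]);


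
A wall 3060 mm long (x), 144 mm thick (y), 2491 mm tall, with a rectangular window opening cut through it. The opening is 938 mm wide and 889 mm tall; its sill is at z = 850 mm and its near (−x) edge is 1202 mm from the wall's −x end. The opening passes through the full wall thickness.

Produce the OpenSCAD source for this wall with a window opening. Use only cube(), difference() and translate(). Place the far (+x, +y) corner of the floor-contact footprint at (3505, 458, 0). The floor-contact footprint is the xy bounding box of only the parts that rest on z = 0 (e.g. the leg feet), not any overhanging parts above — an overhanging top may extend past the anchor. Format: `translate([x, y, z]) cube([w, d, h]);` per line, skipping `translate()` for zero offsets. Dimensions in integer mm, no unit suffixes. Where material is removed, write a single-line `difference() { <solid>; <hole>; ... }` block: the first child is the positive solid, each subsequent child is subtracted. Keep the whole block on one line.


difference() { translate([445, 314, 0]) cube([3060, 144, 2491]); translate([1647, 314, 850]) cube([938, 144, 889]); }


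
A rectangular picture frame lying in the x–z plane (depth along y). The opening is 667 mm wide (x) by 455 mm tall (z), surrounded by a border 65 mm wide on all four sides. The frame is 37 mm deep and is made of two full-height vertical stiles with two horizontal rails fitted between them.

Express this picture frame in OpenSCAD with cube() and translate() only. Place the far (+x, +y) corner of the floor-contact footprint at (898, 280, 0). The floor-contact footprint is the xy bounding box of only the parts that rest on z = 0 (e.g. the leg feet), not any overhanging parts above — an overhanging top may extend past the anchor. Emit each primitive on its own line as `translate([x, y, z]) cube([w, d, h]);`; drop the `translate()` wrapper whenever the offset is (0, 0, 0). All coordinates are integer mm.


translate([101, 243, 0]) cube([65, 37, 585]);
translate([833, 243, 0]) cube([65, 37, 585]);
translate([166, 243, 0]) cube([667, 37, 65]);
translate([166, 243, 520]) cube([667, 37, 65]);


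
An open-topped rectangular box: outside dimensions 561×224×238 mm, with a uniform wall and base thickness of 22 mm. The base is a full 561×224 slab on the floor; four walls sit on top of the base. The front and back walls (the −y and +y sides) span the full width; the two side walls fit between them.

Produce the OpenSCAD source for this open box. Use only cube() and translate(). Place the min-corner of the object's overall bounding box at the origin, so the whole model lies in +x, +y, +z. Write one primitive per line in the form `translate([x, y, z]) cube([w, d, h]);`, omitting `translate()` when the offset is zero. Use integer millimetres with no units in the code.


cube([561, 224, 22]);
translate([0, 0, 22]) cube([561, 22, 216]);
translate([0, 202, 22]) cube([561, 22, 216]);
translate([0, 22, 22]) cube([22, 180, 216]);
translate([539, 22, 22]) cube([22, 180, 216]);


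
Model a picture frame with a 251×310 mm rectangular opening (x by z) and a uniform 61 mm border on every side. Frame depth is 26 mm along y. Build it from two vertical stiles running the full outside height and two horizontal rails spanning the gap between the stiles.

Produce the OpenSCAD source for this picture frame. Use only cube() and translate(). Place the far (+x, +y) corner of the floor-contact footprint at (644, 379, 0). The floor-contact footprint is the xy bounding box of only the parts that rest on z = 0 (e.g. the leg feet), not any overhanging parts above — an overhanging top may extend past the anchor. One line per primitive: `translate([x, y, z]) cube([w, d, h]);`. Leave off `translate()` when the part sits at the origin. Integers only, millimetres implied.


translate([271, 353, 0]) cube([61, 26, 432]);
translate([583, 353, 0]) cube([61, 26, 432]);
translate([332, 353, 0]) cube([251, 26, 61]);
translate([332, 353, 371]) cube([251, 26, 61]);


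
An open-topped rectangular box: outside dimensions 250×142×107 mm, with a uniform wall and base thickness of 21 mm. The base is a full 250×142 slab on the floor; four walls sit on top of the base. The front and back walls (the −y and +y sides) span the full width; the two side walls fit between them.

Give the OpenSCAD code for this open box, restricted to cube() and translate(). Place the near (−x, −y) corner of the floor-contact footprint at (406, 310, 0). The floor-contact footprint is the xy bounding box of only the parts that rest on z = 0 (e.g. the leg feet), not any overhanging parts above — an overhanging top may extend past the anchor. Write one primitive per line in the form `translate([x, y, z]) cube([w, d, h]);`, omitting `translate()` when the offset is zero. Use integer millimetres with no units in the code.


translate([406, 310, 0]) cube([250, 142, 21]);
translate([406, 310, 21]) cube([250, 21, 86]);
translate([406, 431, 21]) cube([250, 21, 86]);
translate([406, 331, 21]) cube([21, 100, 86]);
translate([635, 331, 21]) cube([21, 100, 86]);


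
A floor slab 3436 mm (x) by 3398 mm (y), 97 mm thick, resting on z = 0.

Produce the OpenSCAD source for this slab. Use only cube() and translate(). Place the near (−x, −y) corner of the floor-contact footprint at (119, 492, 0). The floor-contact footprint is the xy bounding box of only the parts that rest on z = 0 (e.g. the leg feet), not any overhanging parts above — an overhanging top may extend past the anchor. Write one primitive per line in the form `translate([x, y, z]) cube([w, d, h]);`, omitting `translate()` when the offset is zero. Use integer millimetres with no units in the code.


translate([119, 492, 0]) cube([3436, 3398, 97]);


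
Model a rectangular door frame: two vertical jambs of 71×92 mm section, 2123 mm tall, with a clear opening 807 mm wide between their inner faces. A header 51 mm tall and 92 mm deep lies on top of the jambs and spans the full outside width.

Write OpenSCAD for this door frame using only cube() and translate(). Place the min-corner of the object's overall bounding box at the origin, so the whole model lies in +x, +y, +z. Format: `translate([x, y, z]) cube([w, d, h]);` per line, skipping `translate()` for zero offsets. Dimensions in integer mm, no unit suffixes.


cube([71, 92, 2123]);
translate([878, 0, 0]) cube([71, 92, 2123]);
translate([0, 0, 2123]) cube([949, 92, 51]);


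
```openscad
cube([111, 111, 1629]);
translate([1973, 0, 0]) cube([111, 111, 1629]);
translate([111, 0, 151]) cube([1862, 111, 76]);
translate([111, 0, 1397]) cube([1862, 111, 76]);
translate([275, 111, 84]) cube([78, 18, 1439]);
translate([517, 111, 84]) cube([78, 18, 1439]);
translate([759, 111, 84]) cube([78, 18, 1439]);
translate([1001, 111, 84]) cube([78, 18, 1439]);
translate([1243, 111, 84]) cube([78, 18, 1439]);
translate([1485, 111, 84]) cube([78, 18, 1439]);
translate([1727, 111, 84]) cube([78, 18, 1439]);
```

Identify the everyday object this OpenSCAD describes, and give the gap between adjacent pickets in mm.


A fence section. The picket gap is 164 mm.

Two posts, two rails, 7 pickets — a fence section. Span 1862 mm holds 7 pickets of 78 mm with 8 equal gaps: ⌊(1862 − 7·78) / 8⌋ = 164 mm.


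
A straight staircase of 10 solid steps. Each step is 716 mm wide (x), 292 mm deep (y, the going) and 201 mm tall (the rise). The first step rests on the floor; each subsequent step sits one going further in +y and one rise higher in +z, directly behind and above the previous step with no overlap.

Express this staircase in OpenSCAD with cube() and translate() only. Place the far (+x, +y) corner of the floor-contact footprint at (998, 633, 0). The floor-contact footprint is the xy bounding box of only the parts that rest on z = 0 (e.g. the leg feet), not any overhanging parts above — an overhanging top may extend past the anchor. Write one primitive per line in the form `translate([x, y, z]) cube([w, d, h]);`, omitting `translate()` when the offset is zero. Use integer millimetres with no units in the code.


translate([282, 341, 0]) cube([716, 292, 201]);
translate([282, 633, 201]) cube([716, 292, 201]);
translate([282, 925, 402]) cube([716, 292, 201]);
translate([282, 1217, 603]) cube([716, 292, 201]);
translate([282, 1509, 804]) cube([716, 292, 201]);
translate([282, 1801, 1005]) cube([716, 292, 201]);
translate([282, 2093, 1206]) cube([716, 292, 201]);
translate([282, 2385, 1407]) cube([716, 292, 201]);
translate([282, 2677, 1608]) cube([716, 292, 201]);
translate([282, 2969, 1809]) cube([716, 292, 201]);


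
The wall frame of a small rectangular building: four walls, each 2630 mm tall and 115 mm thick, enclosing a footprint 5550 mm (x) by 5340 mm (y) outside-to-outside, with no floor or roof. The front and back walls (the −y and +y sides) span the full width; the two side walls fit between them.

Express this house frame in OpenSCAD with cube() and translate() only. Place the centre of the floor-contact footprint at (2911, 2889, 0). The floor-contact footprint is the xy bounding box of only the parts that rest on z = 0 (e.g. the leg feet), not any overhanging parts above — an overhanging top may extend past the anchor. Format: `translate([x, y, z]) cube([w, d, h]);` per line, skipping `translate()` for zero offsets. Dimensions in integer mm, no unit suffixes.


translate([136, 219, 0]) cube([5550, 115, 2630]);
translate([136, 5444, 0]) cube([5550, 115, 2630]);
translate([136, 334, 0]) cube([115, 5110, 2630]);
translate([5571, 334, 0]) cube([115, 5110, 2630]);


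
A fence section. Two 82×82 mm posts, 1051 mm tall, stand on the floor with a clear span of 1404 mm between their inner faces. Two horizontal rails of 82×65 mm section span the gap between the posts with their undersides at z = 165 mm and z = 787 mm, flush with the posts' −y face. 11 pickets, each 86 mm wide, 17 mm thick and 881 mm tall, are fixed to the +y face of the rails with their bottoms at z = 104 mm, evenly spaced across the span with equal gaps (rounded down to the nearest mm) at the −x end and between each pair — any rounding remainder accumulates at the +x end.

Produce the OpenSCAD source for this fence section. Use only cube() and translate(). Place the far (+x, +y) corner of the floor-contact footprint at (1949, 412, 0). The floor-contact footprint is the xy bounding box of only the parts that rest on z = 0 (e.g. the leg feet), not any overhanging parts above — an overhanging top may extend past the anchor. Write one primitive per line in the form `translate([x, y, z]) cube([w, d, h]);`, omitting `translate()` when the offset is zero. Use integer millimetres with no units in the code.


translate([381, 330, 0]) cube([82, 82, 1051]);
translate([1867, 330, 0]) cube([82, 82, 1051]);
translate([463, 330, 165]) cube([1404, 82, 65]);
translate([463, 330, 787]) cube([1404, 82, 65]);
translate([501, 412, 104]) cube([86, 17, 881]);
translate([625, 412, 104]) cube([86, 17, 881]);
translate([749, 412, 104]) cube([86, 17, 881]);
translate([873, 412, 104]) cube([86, 17, 881]);
translate([997, 412, 104]) cube([86, 17, 881]);
translate([1121, 412, 104]) cube([86, 17, 881]);
translate([1245, 412, 104]) cube([86, 17, 881]);
translate([1369, 412, 104]) cube([86, 17, 881]);
translate([1493, 412, 104]) cube([86, 17, 881]);
translate([1617, 412, 104]) cube([86, 17, 881]);
translate([1741, 412, 104]) cube([86, 17, 881]);


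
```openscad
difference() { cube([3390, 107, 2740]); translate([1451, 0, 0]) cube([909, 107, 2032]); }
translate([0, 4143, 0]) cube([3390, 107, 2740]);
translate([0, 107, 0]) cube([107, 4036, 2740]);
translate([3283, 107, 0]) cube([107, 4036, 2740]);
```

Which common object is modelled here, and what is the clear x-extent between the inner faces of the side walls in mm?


A single room. The interior width is 3176 mm.

Four walls enclosing a rectangle with a door in the front wall — a room. Outside width 3390 minus two 107 mm walls gives 3176 mm.


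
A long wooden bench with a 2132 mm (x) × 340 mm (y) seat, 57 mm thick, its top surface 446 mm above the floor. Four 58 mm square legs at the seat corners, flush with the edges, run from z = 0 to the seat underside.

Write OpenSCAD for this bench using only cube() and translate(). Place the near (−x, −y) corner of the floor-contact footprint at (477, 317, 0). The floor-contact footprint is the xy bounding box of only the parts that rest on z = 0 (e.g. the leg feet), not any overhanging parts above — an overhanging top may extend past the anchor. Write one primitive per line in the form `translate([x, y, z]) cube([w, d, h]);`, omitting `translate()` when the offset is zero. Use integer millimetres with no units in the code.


// leg_h = 446 − 57 = 389
translate([477, 317, 389]) cube([2132, 340, 57]);
translate([477, 317, 0]) cube([58, 58, 389]);
translate([477, 599, 0]) cube([58, 58, 389]);
translate([2551, 317, 0]) cube([58, 58, 389]);
translate([2551, 599, 0]) cube([58, 58, 389]);


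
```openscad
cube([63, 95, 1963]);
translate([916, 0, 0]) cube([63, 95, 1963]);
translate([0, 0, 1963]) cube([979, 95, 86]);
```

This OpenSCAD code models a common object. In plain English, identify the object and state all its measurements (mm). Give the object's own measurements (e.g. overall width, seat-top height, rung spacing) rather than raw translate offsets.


A door frame. The clear opening is 853 mm wide and 1963 mm high. Two 63 mm wide jambs, 95 mm deep, stand either side of the opening from the floor to the top of the opening. A 86 mm thick head sits across the top of both jambs, spanning the full outside width of the frame.


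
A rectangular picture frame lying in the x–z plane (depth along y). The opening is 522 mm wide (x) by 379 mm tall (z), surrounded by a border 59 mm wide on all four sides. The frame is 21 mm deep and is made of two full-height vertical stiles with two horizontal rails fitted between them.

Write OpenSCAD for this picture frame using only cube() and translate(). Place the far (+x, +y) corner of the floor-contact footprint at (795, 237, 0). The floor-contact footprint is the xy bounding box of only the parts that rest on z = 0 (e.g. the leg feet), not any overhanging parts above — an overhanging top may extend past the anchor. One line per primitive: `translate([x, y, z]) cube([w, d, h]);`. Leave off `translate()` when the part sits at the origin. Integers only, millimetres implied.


translate([155, 216, 0]) cube([59, 21, 497]);
translate([736, 216, 0]) cube([59, 21, 497]);
translate([214, 216, 0]) cube([522, 21, 59]);
translate([214, 216, 438]) cube([522, 21, 59]);


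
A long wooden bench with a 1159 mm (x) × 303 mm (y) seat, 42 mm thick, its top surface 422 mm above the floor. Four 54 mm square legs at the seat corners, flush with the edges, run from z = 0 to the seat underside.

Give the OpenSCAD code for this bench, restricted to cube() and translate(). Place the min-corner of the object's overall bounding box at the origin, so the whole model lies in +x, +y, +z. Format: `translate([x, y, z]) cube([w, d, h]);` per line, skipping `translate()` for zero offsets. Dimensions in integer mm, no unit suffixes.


// leg_h = 422 − 42 = 380
translate([0, 0, 380]) cube([1159, 303, 42]);
cube([54, 54, 380]);
translate([0, 249, 0]) cube([54, 54, 380]);
translate([1105, 0, 0]) cube([54, 54, 380]);
translate([1105, 249, 0]) cube([54, 54, 380]);


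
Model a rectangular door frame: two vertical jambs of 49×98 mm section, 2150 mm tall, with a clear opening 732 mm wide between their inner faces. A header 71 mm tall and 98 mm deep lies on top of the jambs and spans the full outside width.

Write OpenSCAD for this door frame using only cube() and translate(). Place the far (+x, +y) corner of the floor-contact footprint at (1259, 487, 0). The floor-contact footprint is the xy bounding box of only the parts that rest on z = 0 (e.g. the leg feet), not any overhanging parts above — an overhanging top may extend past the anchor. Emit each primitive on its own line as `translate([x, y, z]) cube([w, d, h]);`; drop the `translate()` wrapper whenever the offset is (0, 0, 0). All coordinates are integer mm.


translate([429, 389, 0]) cube([49, 98, 2150]);
translate([1210, 389, 0]) cube([49, 98, 2150]);
translate([429, 389, 2150]) cube([830, 98, 71]);


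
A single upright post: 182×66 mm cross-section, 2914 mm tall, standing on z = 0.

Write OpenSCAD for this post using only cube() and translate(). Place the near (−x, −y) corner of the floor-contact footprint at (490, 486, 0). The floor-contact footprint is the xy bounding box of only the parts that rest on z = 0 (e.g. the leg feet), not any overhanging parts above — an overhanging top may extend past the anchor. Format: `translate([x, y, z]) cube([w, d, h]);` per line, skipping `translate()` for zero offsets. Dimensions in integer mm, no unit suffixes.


translate([490, 486, 0]) cube([182, 66, 2914]);


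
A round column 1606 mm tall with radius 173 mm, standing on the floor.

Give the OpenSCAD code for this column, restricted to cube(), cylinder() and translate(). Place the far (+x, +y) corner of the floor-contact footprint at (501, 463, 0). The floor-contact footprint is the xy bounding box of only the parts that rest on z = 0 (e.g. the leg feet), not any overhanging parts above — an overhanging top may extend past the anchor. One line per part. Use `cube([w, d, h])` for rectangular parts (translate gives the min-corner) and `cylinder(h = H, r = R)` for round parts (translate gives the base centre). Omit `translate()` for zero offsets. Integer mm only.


translate([328, 290, 0]) cylinder(h = 1606, r = 173);


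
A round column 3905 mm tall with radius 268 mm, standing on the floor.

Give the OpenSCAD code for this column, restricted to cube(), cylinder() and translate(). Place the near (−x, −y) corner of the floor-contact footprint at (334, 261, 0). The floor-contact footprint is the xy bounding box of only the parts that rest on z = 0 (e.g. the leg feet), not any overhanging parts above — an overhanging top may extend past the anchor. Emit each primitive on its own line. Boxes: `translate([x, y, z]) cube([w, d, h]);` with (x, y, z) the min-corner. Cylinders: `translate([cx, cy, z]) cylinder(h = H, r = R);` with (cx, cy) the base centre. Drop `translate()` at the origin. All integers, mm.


translate([602, 529, 0]) cylinder(h = 3905, r = 268);


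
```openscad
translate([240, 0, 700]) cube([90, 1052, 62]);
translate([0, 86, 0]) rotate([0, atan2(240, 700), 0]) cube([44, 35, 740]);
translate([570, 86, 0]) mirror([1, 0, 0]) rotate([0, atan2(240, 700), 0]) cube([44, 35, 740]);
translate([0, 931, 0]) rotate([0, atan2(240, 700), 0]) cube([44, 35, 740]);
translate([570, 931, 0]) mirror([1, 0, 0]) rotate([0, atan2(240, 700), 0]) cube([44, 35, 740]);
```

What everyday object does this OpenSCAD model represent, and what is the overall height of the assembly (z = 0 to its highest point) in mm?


A sawhorse. The overall height is 762 mm.

A beam across two mirrored pairs of raked legs — a sawhorse. The beam's underside is at z = 700 (matching the legs' vertical rise in atan2(240, 700)) and the beam is 62 mm tall, so its top is at 700 + 62 = 762 mm. The raked legs top out at the beam's underside, so that is the highest point.


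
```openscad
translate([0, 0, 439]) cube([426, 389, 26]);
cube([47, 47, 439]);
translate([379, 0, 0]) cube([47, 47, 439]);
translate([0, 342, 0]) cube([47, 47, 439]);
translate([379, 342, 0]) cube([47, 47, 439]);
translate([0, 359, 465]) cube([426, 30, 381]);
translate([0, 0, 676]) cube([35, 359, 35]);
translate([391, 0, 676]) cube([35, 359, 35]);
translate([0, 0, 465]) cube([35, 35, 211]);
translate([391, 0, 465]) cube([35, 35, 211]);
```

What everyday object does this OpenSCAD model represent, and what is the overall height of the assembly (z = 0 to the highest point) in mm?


A chair. The overall height is 846 mm.

A slab on four corner posts with a tall panel at the back — a chair. The seat slab sits at z = 439 with thickness 26, and the 381 mm backrest starts at the seat top, so the overall height is 439 + 26 + 381 = 846 mm.


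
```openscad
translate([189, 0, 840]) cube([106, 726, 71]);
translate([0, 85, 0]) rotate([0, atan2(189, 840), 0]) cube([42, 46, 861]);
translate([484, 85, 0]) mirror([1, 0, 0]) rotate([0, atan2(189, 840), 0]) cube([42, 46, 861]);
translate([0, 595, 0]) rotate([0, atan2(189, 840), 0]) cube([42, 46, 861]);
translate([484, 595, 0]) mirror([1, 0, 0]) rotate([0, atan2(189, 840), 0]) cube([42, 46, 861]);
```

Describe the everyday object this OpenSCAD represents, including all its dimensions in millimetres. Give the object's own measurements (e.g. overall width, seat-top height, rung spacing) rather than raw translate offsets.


A sawhorse. A 106×726×71 mm beam (x, y, z) sits on two A-frame leg pairs. Each pair is two raked legs of 42×46 mm section (46 mm along y) splaying symmetrically in x. Each leg rises 840 mm vertically over 189 mm of horizontal reach and is 861 mm long along its own axis. Every leg's outer bottom edge rests on the floor and its outer top edge meets a bottom edge of the beam — the left legs (tilting toward +x) meet the beam's −x bottom edge, the right legs (their mirror images, tilting toward −x) meet its +x bottom edge — so the leg tops tuck under the beam, the beam's underside is 840 mm above the floor, and the feet are 484 mm apart outside-to-outside with the beam centred between them. The two leg pairs are set in 85 mm from either end of the beam.


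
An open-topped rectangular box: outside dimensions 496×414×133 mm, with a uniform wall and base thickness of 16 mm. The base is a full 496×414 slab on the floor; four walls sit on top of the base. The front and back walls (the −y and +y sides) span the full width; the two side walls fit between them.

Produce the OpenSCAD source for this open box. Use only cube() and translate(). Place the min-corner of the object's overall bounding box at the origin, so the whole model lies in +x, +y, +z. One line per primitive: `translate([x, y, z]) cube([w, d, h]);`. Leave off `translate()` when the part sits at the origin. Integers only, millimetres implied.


cube([496, 414, 16]);
translate([0, 0, 16]) cube([496, 16, 117]);
translate([0, 398, 16]) cube([496, 16, 117]);
translate([0, 16, 16]) cube([16, 382, 117]);
translate([480, 16, 16]) cube([16, 382, 117]);


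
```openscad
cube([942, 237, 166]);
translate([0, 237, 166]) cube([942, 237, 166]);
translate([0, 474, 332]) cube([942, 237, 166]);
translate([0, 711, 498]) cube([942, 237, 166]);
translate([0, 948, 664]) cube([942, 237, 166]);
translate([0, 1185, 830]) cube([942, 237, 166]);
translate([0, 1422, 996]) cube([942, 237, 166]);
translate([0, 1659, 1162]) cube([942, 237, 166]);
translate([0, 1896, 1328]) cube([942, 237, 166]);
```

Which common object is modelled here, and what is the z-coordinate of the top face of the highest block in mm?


A staircase. The total rise is 1494 mm.

9 identical blocks, each offset up and back from the previous — a staircase. Each step is 166 mm tall and there are 9 of them, so the total rise is 9 × 166 = 1494 mm.


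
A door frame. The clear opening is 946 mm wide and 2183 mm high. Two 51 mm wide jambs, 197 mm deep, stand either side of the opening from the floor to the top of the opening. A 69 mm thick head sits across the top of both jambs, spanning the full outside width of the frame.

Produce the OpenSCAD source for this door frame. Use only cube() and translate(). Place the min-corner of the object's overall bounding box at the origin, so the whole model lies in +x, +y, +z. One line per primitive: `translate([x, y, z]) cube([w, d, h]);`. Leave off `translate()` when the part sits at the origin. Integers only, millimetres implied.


cube([51, 197, 2183]);
translate([997, 0, 0]) cube([51, 197, 2183]);
translate([0, 0, 2183]) cube([1048, 197, 69]);


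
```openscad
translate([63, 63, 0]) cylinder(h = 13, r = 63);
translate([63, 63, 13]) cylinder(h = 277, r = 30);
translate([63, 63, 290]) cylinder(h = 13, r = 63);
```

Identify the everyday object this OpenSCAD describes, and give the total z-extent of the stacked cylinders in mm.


A spool. The overall height is 303 mm.

Three coaxial cylinders, large–small–large — a spool. Two 13 mm flanges and a 277 mm core give 13 + 277 + 13 = 303 mm.


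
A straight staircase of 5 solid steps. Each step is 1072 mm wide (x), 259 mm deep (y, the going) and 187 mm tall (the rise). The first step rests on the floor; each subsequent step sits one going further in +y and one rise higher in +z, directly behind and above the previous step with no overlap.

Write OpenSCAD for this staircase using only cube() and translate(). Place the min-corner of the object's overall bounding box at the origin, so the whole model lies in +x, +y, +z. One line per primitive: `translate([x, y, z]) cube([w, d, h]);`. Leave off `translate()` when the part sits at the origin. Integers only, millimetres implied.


cube([1072, 259, 187]);
translate([0, 259, 187]) cube([1072, 259, 187]);
translate([0, 518, 374]) cube([1072, 259, 187]);
translate([0, 777, 561]) cube([1072, 259, 187]);
translate([0, 1036, 748]) cube([1072, 259, 187]);
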